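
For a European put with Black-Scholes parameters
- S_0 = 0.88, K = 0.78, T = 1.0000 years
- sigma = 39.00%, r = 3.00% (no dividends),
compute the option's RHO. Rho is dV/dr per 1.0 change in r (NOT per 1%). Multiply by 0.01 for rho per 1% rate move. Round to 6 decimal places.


d1 = 0.5812256097; d2 = 0.1912256097
phi(d1) = 0.3369400903; exp(-qT) = 1.0000000000; exp(-rT) = 0.9704455335
N(-d2) = 0.4241744201
Rho = -K*T*exp(-rT)*N(-d2) = -0.7800 * 1.0000 * 0.9704455335 * 0.4241744201 = -0.321078

Answer: Rho = -0.321078


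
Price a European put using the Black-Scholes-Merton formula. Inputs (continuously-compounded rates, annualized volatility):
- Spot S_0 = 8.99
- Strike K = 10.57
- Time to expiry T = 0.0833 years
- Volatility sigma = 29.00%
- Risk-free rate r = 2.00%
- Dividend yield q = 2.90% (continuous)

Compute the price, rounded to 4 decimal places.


d1 = (ln(S/K) + (r - q + 0.5*sigma^2) * T) / (sigma * sqrt(T)) = -1.90150184
d2 = d1 - sigma * sqrt(T) = -1.98520088
exp(-rT) = 0.99833539; exp(-qT) = 0.99758722
P = K * exp(-rT) * N(-d2) - S_0 * exp(-qT) * N(-d1)
N(-d1) = 0.97138184; N(-d2) = 0.97643894
P = 10.5700 * 0.99833539 * 0.97643894 - 8.9900 * 0.99758722 * 0.97138184 = 1.5921

Answer: Price = 1.5921


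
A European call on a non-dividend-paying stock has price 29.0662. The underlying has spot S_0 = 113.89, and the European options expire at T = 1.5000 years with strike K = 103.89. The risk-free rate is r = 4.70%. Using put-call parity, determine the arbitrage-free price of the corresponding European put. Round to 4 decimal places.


Answer: Put price = 11.9942

Derivation:
Put-call parity: C - P = S_0 * exp(-qT) - K * exp(-rT).
S_0 * exp(-qT) = 113.8900 * 1.00000000 = 113.89000000
K * exp(-rT) = 103.8900 * 0.93192774 = 96.81797286
P = C - S*exp(-qT) + K*exp(-rT)
P = 29.0662 - 113.89000000 + 96.81797286 = 11.9942


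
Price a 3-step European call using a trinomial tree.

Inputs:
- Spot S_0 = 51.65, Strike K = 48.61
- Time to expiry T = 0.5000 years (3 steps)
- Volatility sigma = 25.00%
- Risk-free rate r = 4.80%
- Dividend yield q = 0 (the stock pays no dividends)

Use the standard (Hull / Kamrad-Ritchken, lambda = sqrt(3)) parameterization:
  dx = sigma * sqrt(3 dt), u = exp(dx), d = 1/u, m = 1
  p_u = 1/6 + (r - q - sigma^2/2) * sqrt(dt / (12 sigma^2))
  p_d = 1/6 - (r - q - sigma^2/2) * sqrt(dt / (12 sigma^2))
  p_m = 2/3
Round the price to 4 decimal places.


dt = T/N = 0.166667; dx = sigma*sqrt(3*dt) = 0.176777
u = exp(dx) = 1.193365; d = 1/u = 0.837967
p_u = 0.174563, p_m = 0.666667, p_d = 0.158771
Discount per step: exp(-r*dt) = 0.992032
Stock lattice S(k, j) with j the centered position index:
  k=0: S(0,+0) = 51.6500
  k=1: S(1,-1) = 43.2810; S(1,+0) = 51.6500; S(1,+1) = 61.6373
  k=2: S(2,-2) = 36.2680; S(2,-1) = 43.2810; S(2,+0) = 51.6500; S(2,+1) = 61.6373; S(2,+2) = 73.5557
  k=3: S(3,-3) = 30.3914; S(3,-2) = 36.2680; S(3,-1) = 43.2810; S(3,+0) = 51.6500; S(3,+1) = 61.6373; S(3,+2) = 73.5557; S(3,+3) = 87.7788
Terminal payoffs V(N, j) = max(S_T - K, 0):
  V(3,-3) = 0.000000; V(3,-2) = 0.000000; V(3,-1) = 0.000000; V(3,+0) = 3.040000; V(3,+1) = 13.027281; V(3,+2) = 24.945747; V(3,+3) = 39.168824
Backward induction: V(k, j) = exp(-r*dt) * [p_u * V(k+1, j+1) + p_m * V(k+1, j) + p_d * V(k+1, j-1)]
  V(2,-2) = exp(-r*dt) * [p_u*0.000000 + p_m*0.000000 + p_d*0.000000] = 0.000000
  V(2,-1) = exp(-r*dt) * [p_u*3.040000 + p_m*0.000000 + p_d*0.000000] = 0.526442
  V(2,+0) = exp(-r*dt) * [p_u*13.027281 + p_m*3.040000 + p_d*0.000000] = 4.266475
  V(2,+1) = exp(-r*dt) * [p_u*24.945747 + p_m*13.027281 + p_d*3.040000] = 13.414368
  V(2,+2) = exp(-r*dt) * [p_u*39.168824 + p_m*24.945747 + p_d*13.027281] = 25.332788
  V(1,-1) = exp(-r*dt) * [p_u*4.266475 + p_m*0.526442 + p_d*0.000000] = 1.086998
  V(1,+0) = exp(-r*dt) * [p_u*13.414368 + p_m*4.266475 + p_d*0.526442] = 5.227560
  V(1,+1) = exp(-r*dt) * [p_u*25.332788 + p_m*13.414368 + p_d*4.266475] = 13.930571
  V(0,+0) = exp(-r*dt) * [p_u*13.930571 + p_m*5.227560 + p_d*1.086998] = 6.040861

Answer: Price = V(0,0) = 6.0409


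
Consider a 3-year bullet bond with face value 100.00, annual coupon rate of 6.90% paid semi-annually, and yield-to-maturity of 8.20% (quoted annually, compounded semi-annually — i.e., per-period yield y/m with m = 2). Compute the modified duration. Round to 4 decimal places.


Coupon per period c = face * coupon_rate / m = 3.450000
Periods per year m = 2; per-period yield y/m = 0.041000
Number of cashflows N = 6
Cashflows (t years, CF_t, discount factor 1/(1+y/m)^(m*t), PV):
  t = 0.5000: CF_t = 3.450000, DF = 0.960615, PV = 3.314121
  t = 1.0000: CF_t = 3.450000, DF = 0.922781, PV = 3.183594
  t = 1.5000: CF_t = 3.450000, DF = 0.886437, PV = 3.058207
  t = 2.0000: CF_t = 3.450000, DF = 0.851524, PV = 2.937759
  t = 2.5000: CF_t = 3.450000, DF = 0.817987, PV = 2.822055
  t = 3.0000: CF_t = 103.450000, DF = 0.785770, PV = 81.287940
Price P = sum_t PV_t = 96.603676
First compute Macaulay numerator sum_t t * PV_t:
  t * PV_t at t = 0.5000: 1.657061
  t * PV_t at t = 1.0000: 3.183594
  t * PV_t at t = 1.5000: 4.587311
  t * PV_t at t = 2.0000: 5.875518
  t * PV_t at t = 2.5000: 7.055137
  t * PV_t at t = 3.0000: 243.863820
Macaulay duration D = 266.222440 / 96.603676 = 2.755821
Modified duration = D / (1 + y/m) = 2.755821 / (1 + 0.041000) = 2.647282

Answer: Modified duration = 2.6473


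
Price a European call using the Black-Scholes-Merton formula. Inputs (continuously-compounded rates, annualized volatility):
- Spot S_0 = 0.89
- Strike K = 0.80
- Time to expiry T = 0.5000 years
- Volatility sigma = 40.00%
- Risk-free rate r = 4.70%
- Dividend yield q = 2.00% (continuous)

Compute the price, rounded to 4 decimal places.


Answer: Price = 0.1516

Derivation:
d1 = (ln(S/K) + (r - q + 0.5*sigma^2) * T) / (sigma * sqrt(T)) = 0.56607340
d2 = d1 - sigma * sqrt(T) = 0.28323068
exp(-rT) = 0.97677397; exp(-qT) = 0.99004983
C = S_0 * exp(-qT) * N(d1) - K * exp(-rT) * N(d2)
N(d1) = 0.71432806; N(d2) = 0.61150000
C = 0.8900 * 0.99004983 * 0.71432806 - 0.8000 * 0.97677397 * 0.61150000 = 0.1516


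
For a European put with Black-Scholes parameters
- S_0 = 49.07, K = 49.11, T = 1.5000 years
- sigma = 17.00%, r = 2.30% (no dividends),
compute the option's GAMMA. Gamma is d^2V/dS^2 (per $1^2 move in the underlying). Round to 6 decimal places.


d1 = 0.2658905269; d2 = 0.0576838987
phi(d1) = 0.3850864520; exp(-qT) = 1.0000000000; exp(-rT) = 0.9660883397
Gamma = exp(-qT) * phi(d1) / (S * sigma * sqrt(T)) = 1.0000000000 * 0.3850864520 / (49.0700 * 0.1700 * 1.2247448714) = 0.037692

Answer: Gamma = 0.037692


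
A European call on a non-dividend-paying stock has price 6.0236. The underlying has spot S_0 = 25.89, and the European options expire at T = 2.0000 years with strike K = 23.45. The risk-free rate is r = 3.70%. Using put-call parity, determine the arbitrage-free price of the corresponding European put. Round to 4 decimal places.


Answer: Put price = 1.9110

Derivation:
Put-call parity: C - P = S_0 * exp(-qT) - K * exp(-rT).
S_0 * exp(-qT) = 25.8900 * 1.00000000 = 25.89000000
K * exp(-rT) = 23.4500 * 0.92867169 = 21.77735122
P = C - S*exp(-qT) + K*exp(-rT)
P = 6.0236 - 25.89000000 + 21.77735122 = 1.9110


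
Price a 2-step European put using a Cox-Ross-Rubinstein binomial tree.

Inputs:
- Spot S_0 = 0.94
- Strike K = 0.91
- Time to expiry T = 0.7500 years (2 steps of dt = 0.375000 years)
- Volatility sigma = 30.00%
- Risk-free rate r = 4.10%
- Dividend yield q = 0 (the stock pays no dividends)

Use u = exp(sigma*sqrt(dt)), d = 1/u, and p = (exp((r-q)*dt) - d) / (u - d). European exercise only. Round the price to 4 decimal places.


dt = T/N = 0.375000
u = exp(sigma*sqrt(dt)) = 1.201669; d = 1/u = 0.832176
p = (exp((r-q)*dt) - d) / (u - d) = 0.496133
Discount per step: exp(-r*dt) = 0.984743
Stock lattice S(k, i) with i counting down-moves:
  k=0: S(0,0) = 0.9400
  k=1: S(1,0) = 1.1296; S(1,1) = 0.7822
  k=2: S(2,0) = 1.3574; S(2,1) = 0.9400; S(2,2) = 0.6510
Terminal payoffs V(N, i) = max(K - S_T, 0):
  V(2,0) = 0.000000; V(2,1) = 0.000000; V(2,2) = 0.259035
Backward induction: V(k, i) = exp(-r*dt) * [p * V(k+1, i) + (1-p) * V(k+1, i+1)].
  V(1,0) = exp(-r*dt) * [p*0.000000 + (1-p)*0.000000] = 0.000000
  V(1,1) = exp(-r*dt) * [p*0.000000 + (1-p)*0.259035] = 0.128528
  V(0,0) = exp(-r*dt) * [p*0.000000 + (1-p)*0.128528] = 0.063773

Answer: Price = V(0,0) = 0.0638


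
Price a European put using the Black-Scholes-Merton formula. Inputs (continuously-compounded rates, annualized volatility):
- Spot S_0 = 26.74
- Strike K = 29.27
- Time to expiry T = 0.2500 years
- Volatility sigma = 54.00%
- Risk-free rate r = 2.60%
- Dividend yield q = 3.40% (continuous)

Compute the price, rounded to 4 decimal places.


Answer: Price = 4.4403

Derivation:
d1 = (ln(S/K) + (r - q + 0.5*sigma^2) * T) / (sigma * sqrt(T)) = -0.20723159
d2 = d1 - sigma * sqrt(T) = -0.47723159
exp(-rT) = 0.99352108; exp(-qT) = 0.99153602
P = K * exp(-rT) * N(-d2) - S_0 * exp(-qT) * N(-d1)
N(-d1) = 0.58208550; N(-d2) = 0.68340139
P = 29.2700 * 0.99352108 * 0.68340139 - 26.7400 * 0.99153602 * 0.58208550 = 4.4403


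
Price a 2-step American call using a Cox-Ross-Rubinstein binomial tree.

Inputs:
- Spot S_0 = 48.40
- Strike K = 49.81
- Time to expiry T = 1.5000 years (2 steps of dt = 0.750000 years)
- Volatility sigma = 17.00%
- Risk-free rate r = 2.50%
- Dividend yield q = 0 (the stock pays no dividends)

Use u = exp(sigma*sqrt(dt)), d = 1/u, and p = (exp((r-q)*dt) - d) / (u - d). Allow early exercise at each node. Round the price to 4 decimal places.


Answer: Price = V(0,0) = 4.0605

Derivation:
dt = T/N = 0.750000
u = exp(sigma*sqrt(dt)) = 1.158614; d = 1/u = 0.863100
p = (exp((r-q)*dt) - d) / (u - d) = 0.527308
Discount per step: exp(-r*dt) = 0.981425
Stock lattice S(k, i) with i counting down-moves:
  k=0: S(0,0) = 48.4000
  k=1: S(1,0) = 56.0769; S(1,1) = 41.7741
  k=2: S(2,0) = 64.9715; S(2,1) = 48.4000; S(2,2) = 36.0552
Terminal payoffs V(N, i) = max(S_T - K, 0):
  V(2,0) = 15.161483; V(2,1) = 0.000000; V(2,2) = 0.000000
Backward induction: V(k, i) = exp(-r*dt) * [p * V(k+1, i) + (1-p) * V(k+1, i+1)]; then take max(V_cont, immediate exercise) for American.
  V(1,0) = exp(-r*dt) * [p*15.161483 + (1-p)*0.000000] = 7.846262; exercise = 6.266909; V(1,0) = max -> 7.846262
  V(1,1) = exp(-r*dt) * [p*0.000000 + (1-p)*0.000000] = 0.000000; exercise = 0.000000; V(1,1) = max -> 0.000000
  V(0,0) = exp(-r*dt) * [p*7.846262 + (1-p)*0.000000] = 4.060541; exercise = 0.000000; V(0,0) = max -> 4.060541


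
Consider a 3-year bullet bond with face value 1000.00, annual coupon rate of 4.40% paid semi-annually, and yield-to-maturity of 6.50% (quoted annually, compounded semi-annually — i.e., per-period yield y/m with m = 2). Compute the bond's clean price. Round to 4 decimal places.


Answer: Price = 943.5878

Derivation:
Coupon per period c = face * coupon_rate / m = 22.000000
Periods per year m = 2; per-period yield y/m = 0.032500
Number of cashflows N = 6
Cashflows (t years, CF_t, discount factor 1/(1+y/m)^(m*t), PV):
  t = 0.5000: CF_t = 22.000000, DF = 0.968523, PV = 21.307506
  t = 1.0000: CF_t = 22.000000, DF = 0.938037, PV = 20.636810
  t = 1.5000: CF_t = 22.000000, DF = 0.908510, PV = 19.987225
  t = 2.0000: CF_t = 22.000000, DF = 0.879913, PV = 19.358087
  t = 2.5000: CF_t = 22.000000, DF = 0.852216, PV = 18.748753
  t = 3.0000: CF_t = 1022.000000, DF = 0.825391, PV = 843.549425
Price P = sum_t PV_t = 943.587806


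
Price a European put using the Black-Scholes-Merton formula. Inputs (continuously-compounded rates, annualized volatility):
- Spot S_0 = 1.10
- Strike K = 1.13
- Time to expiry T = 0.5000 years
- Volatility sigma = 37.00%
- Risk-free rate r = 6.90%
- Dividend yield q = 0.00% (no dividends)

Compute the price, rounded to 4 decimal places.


d1 = (ln(S/K) + (r - q + 0.5*sigma^2) * T) / (sigma * sqrt(T)) = 0.15983498
d2 = d1 - sigma * sqrt(T) = -0.10179453
exp(-rT) = 0.96608834; exp(-qT) = 1.00000000
P = K * exp(-rT) * N(-d2) - S_0 * exp(-qT) * N(-d1)
N(-d1) = 0.43650553; N(-d2) = 0.54054012
P = 1.1300 * 0.96608834 * 0.54054012 - 1.1000 * 1.00000000 * 0.43650553 = 0.1099

Answer: Price = 0.1099


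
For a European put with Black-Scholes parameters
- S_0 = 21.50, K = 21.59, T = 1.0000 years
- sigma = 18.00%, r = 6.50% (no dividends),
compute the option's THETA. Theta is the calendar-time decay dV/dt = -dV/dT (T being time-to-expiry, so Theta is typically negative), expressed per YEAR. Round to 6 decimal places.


d1 = 0.4279038367; d2 = 0.2479038367
phi(d1) = 0.3640407817; exp(-qT) = 1.0000000000; exp(-rT) = 0.9370674634
Theta = -S*exp(-qT)*phi(d1)*sigma/(2*sqrt(T)) + r*K*exp(-rT)*N(-d2) - q*S*exp(-qT)*N(-d1)
N(-d1) = 0.3343605668; N(-d2) = 0.4021044056; sqrt(T) = 1.0000000000
Term 1 = -21.5000 * 1.0000000000 * 0.3640407817 * 0.1800 / (2 * 1.0000000000) = -0.7044189126
Term 2 = 0.0650 * 21.5900 * 0.9370674634 * 0.4021044056 = 0.5287808140
Term 3 = 0 (no dividend yield, q = 0)
Theta = -0.7044189126 + (0.5287808140) + (0.0000000000) = -0.175638

Answer: Theta = -0.175638


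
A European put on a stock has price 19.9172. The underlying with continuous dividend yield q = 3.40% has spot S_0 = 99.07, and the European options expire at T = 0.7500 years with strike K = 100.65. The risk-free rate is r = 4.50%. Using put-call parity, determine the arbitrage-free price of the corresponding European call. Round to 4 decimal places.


Put-call parity: C - P = S_0 * exp(-qT) - K * exp(-rT).
S_0 * exp(-qT) = 99.0700 * 0.97482238 = 96.57565308
K * exp(-rT) = 100.6500 * 0.96681318 = 97.30974634
C = P + S*exp(-qT) - K*exp(-rT)
C = 19.9172 + 96.57565308 - 97.30974634 = 19.1831

Answer: Call price = 19.1831


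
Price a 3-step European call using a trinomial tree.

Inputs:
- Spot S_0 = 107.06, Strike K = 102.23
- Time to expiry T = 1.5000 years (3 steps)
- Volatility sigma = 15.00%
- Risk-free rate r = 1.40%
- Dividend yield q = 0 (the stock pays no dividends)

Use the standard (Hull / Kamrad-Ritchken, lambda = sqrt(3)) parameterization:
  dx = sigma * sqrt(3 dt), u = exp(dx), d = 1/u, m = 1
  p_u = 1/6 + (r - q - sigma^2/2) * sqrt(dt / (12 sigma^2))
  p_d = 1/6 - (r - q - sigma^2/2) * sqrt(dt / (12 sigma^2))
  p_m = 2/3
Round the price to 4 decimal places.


Answer: Price = V(0,0) = 11.5551

Derivation:
dt = T/N = 0.500000; dx = sigma*sqrt(3*dt) = 0.183712
u = exp(dx) = 1.201669; d = 1/u = 0.832176
p_u = 0.170409, p_m = 0.666667, p_d = 0.162924
Discount per step: exp(-r*dt) = 0.993024
Stock lattice S(k, j) with j the centered position index:
  k=0: S(0,+0) = 107.0600
  k=1: S(1,-1) = 89.0927; S(1,+0) = 107.0600; S(1,+1) = 128.6507
  k=2: S(2,-2) = 74.1408; S(2,-1) = 89.0927; S(2,+0) = 107.0600; S(2,+1) = 128.6507; S(2,+2) = 154.5956
  k=3: S(3,-3) = 61.6982; S(3,-2) = 74.1408; S(3,-1) = 89.0927; S(3,+0) = 107.0600; S(3,+1) = 128.6507; S(3,+2) = 154.5956; S(3,+3) = 185.7728
Terminal payoffs V(N, j) = max(S_T - K, 0):
  V(3,-3) = 0.000000; V(3,-2) = 0.000000; V(3,-1) = 0.000000; V(3,+0) = 4.830000; V(3,+1) = 26.420723; V(3,+2) = 52.365633; V(3,+3) = 83.542836
Backward induction: V(k, j) = exp(-r*dt) * [p_u * V(k+1, j+1) + p_m * V(k+1, j) + p_d * V(k+1, j-1)]
  V(2,-2) = exp(-r*dt) * [p_u*0.000000 + p_m*0.000000 + p_d*0.000000] = 0.000000
  V(2,-1) = exp(-r*dt) * [p_u*4.830000 + p_m*0.000000 + p_d*0.000000] = 0.817334
  V(2,+0) = exp(-r*dt) * [p_u*26.420723 + p_m*4.830000 + p_d*0.000000] = 7.668460
  V(2,+1) = exp(-r*dt) * [p_u*52.365633 + p_m*26.420723 + p_d*4.830000] = 27.133710
  V(2,+2) = exp(-r*dt) * [p_u*83.542836 + p_m*52.365633 + p_d*26.420723] = 53.078595
  V(1,-1) = exp(-r*dt) * [p_u*7.668460 + p_m*0.817334 + p_d*0.000000] = 1.838747
  V(1,+0) = exp(-r*dt) * [p_u*27.133710 + p_m*7.668460 + p_d*0.817334] = 9.800453
  V(1,+1) = exp(-r*dt) * [p_u*53.078595 + p_m*27.133710 + p_d*7.668460] = 28.185595
  V(0,+0) = exp(-r*dt) * [p_u*28.185595 + p_m*9.800453 + p_d*1.838747] = 11.555120


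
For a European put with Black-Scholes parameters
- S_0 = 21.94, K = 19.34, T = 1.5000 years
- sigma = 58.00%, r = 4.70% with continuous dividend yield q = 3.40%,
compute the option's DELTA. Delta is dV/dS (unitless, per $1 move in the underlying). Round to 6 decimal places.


Answer: Delta = -0.273370

Derivation:
d1 = 0.5601954391; d2 = -0.1501565863
phi(d1) = 0.3410084581; exp(-qT) = 0.9502786705; exp(-rT) = 0.9319277395
N(-d1) = 0.2876730688
Delta = -exp(-qT) * N(-d1) = -0.9502786705 * 0.2876730688 = -0.273370


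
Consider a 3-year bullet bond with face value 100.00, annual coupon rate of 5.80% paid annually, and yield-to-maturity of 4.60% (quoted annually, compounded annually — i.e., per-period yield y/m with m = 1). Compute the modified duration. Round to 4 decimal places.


Coupon per period c = face * coupon_rate / m = 5.800000
Periods per year m = 1; per-period yield y/m = 0.046000
Number of cashflows N = 3
Cashflows (t years, CF_t, discount factor 1/(1+y/m)^(m*t), PV):
  t = 1.0000: CF_t = 5.800000, DF = 0.956023, PV = 5.544933
  t = 2.0000: CF_t = 5.800000, DF = 0.913980, PV = 5.301083
  t = 3.0000: CF_t = 105.800000, DF = 0.873786, PV = 92.446530
Price P = sum_t PV_t = 103.292546
First compute Macaulay numerator sum_t t * PV_t:
  t * PV_t at t = 1.0000: 5.544933
  t * PV_t at t = 2.0000: 10.602166
  t * PV_t at t = 3.0000: 277.339590
Macaulay duration D = 293.486689 / 103.292546 = 2.841315
Modified duration = D / (1 + y/m) = 2.841315 / (1 + 0.046000) = 2.716363

Answer: Modified duration = 2.7164


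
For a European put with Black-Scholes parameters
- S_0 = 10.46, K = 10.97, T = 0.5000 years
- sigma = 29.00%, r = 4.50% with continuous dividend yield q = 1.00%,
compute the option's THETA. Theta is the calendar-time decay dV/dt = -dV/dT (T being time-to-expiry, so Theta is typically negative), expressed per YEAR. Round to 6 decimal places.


Answer: Theta = -0.615628

Derivation:
d1 = -0.0442834919; d2 = -0.2493444584
phi(d1) = 0.3985513037; exp(-qT) = 0.9950124792; exp(-rT) = 0.9777512372
Theta = -S*exp(-qT)*phi(d1)*sigma/(2*sqrt(T)) + r*K*exp(-rT)*N(-d2) - q*S*exp(-qT)*N(-d1)
N(-d1) = 0.5176607848; N(-d2) = 0.5984528279; sqrt(T) = 0.7071067812
Term 1 = -10.4600 * 0.9950124792 * 0.3985513037 * 0.2900 / (2 * 0.7071067812) = -0.8506040501
Term 2 = 0.0450 * 10.9700 * 0.9777512372 * 0.5984528279 = 0.2888533702
Term 3 = -0.0100 * 10.4600 * 0.9950124792 * 0.5176607848 = -0.0538772572
Theta = -0.8506040501 + (0.2888533702) + (-0.0538772572) = -0.615628


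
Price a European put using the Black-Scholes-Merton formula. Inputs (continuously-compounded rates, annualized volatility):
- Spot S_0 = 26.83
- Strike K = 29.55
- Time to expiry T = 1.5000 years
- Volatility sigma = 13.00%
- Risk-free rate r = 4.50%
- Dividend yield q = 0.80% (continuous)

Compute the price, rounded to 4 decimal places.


Answer: Price = 2.3296

Derivation:
d1 = (ln(S/K) + (r - q + 0.5*sigma^2) * T) / (sigma * sqrt(T)) = -0.17829823
d2 = d1 - sigma * sqrt(T) = -0.33751506
exp(-rT) = 0.93472772; exp(-qT) = 0.98807171
P = K * exp(-rT) * N(-d2) - S_0 * exp(-qT) * N(-d1)
N(-d1) = 0.57075562; N(-d2) = 0.63213567
P = 29.5500 * 0.93472772 * 0.63213567 - 26.8300 * 0.98807171 * 0.57075562 = 2.3296


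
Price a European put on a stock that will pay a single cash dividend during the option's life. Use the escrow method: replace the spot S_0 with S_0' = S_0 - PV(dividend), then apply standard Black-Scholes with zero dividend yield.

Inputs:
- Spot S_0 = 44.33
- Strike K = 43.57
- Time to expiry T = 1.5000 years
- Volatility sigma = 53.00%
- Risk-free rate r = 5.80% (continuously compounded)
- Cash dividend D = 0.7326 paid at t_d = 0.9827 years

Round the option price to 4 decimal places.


Answer: Price = 8.8807

Derivation:
PV(D) = D * exp(-r * t_d) = 0.7326 * 0.94459728 = 0.69201197
S_0' = S_0 - PV(D) = 44.3300 - 0.69201197 = 43.63798803
d1 = (ln(S_0'/K) + (r + sigma^2/2)*T) / (sigma*sqrt(T)) = 0.46098814
d2 = d1 - sigma*sqrt(T) = -0.18812664
exp(-rT) = 0.91667710
N(-d1) = 0.32240356; N(-d2) = 0.57461131
P = K * exp(-rT) * N(-d2) - S_0' * N(-d1) = 43.5700 * 0.91667710 * 0.57461131 - 43.63798803 * 0.32240356 = 8.8807


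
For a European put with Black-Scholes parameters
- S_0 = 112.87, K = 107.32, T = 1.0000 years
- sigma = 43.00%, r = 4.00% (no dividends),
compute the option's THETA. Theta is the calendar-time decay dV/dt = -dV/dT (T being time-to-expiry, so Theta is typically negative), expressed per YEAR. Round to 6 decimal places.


d1 = 0.4252829963; d2 = -0.0047170037
phi(d1) = 0.3644480190; exp(-qT) = 1.0000000000; exp(-rT) = 0.9607894392
Theta = -S*exp(-qT)*phi(d1)*sigma/(2*sqrt(T)) + r*K*exp(-rT)*N(-d2) - q*S*exp(-qT)*N(-d1)
N(-d1) = 0.3353151937; N(-d2) = 0.5018818052; sqrt(T) = 1.0000000000
Term 1 = -112.8700 * 1.0000000000 * 0.3644480190 * 0.4300 / (2 * 1.0000000000) = -8.8440782995
Term 2 = 0.0400 * 107.3200 * 0.9607894392 * 0.5018818052 = 2.0699999144
Term 3 = 0 (no dividend yield, q = 0)
Theta = -8.8440782995 + (2.0699999144) + (0.0000000000) = -6.774078

Answer: Theta = -6.774078


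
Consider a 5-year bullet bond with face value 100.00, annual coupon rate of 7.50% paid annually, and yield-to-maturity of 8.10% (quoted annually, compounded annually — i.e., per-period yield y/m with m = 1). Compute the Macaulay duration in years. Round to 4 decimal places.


Answer: Macaulay duration = 4.3405 years

Derivation:
Coupon per period c = face * coupon_rate / m = 7.500000
Periods per year m = 1; per-period yield y/m = 0.081000
Number of cashflows N = 5
Cashflows (t years, CF_t, discount factor 1/(1+y/m)^(m*t), PV):
  t = 1.0000: CF_t = 7.500000, DF = 0.925069, PV = 6.938020
  t = 2.0000: CF_t = 7.500000, DF = 0.855753, PV = 6.418150
  t = 3.0000: CF_t = 7.500000, DF = 0.791631, PV = 5.937234
  t = 4.0000: CF_t = 7.500000, DF = 0.732314, PV = 5.492354
  t = 5.0000: CF_t = 107.500000, DF = 0.677441, PV = 72.824916
Price P = sum_t PV_t = 97.610675
Macaulay numerator sum_t t * PV_t:
  t * PV_t at t = 1.0000: 6.938020
  t * PV_t at t = 2.0000: 12.836300
  t * PV_t at t = 3.0000: 17.811703
  t * PV_t at t = 4.0000: 21.969414
  t * PV_t at t = 5.0000: 364.124582
Macaulay duration D = (sum_t t * PV_t) / P = 423.680019 / 97.610675 = 4.340509


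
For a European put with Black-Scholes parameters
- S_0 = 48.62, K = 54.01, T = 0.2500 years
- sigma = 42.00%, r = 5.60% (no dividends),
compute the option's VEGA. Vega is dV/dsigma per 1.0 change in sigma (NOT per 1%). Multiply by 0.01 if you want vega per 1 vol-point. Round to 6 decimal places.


d1 = -0.3289725987; d2 = -0.5389725987
phi(d1) = 0.3779285893; exp(-qT) = 1.0000000000; exp(-rT) = 0.9860975443
Vega = S * exp(-qT) * phi(d1) * sqrt(T) = 48.6200 * 1.0000000000 * 0.3779285893 * 0.5000000000 = 9.187444

Answer: Vega = 9.187444


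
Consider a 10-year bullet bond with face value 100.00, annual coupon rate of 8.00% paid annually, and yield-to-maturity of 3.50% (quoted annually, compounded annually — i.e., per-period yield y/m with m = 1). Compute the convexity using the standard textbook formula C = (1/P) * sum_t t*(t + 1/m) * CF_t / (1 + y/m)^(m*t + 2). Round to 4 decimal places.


Coupon per period c = face * coupon_rate / m = 8.000000
Periods per year m = 1; per-period yield y/m = 0.035000
Number of cashflows N = 10
Cashflows (t years, CF_t, discount factor 1/(1+y/m)^(m*t), PV):
  t = 1.0000: CF_t = 8.000000, DF = 0.966184, PV = 7.729469
  t = 2.0000: CF_t = 8.000000, DF = 0.933511, PV = 7.468086
  t = 3.0000: CF_t = 8.000000, DF = 0.901943, PV = 7.215542
  t = 4.0000: CF_t = 8.000000, DF = 0.871442, PV = 6.971538
  t = 5.0000: CF_t = 8.000000, DF = 0.841973, PV = 6.735785
  t = 6.0000: CF_t = 8.000000, DF = 0.813501, PV = 6.508005
  t = 7.0000: CF_t = 8.000000, DF = 0.785991, PV = 6.287928
  t = 8.0000: CF_t = 8.000000, DF = 0.759412, PV = 6.075292
  t = 9.0000: CF_t = 8.000000, DF = 0.733731, PV = 5.869848
  t = 10.0000: CF_t = 108.000000, DF = 0.708919, PV = 76.563232
Price P = sum_t PV_t = 137.424724
Convexity numerator sum_t t*(t + 1/m) * CF_t / (1+y/m)^(m*t + 2):
  t = 1.0000: term = 14.431083
  t = 2.0000: term = 41.829227
  t = 3.0000: term = 80.829424
  t = 4.0000: term = 130.160103
  t = 5.0000: term = 188.637831
  t = 6.0000: term = 255.162283
  t = 7.0000: term = 328.711476
  t = 8.0000: term = 408.337237
  t = 9.0000: term = 493.160914
  t = 10.0000: term = 7861.985584
Convexity = (1/P) * sum = 9803.245161 / 137.424724 = 71.335382

Answer: Convexity = 71.3354


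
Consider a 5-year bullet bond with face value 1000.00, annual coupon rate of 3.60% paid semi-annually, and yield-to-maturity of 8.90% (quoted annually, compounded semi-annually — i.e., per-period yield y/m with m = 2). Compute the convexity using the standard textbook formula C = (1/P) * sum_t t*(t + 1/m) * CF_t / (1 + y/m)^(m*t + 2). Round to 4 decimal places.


Answer: Convexity = 22.2966

Derivation:
Coupon per period c = face * coupon_rate / m = 18.000000
Periods per year m = 2; per-period yield y/m = 0.044500
Number of cashflows N = 10
Cashflows (t years, CF_t, discount factor 1/(1+y/m)^(m*t), PV):
  t = 0.5000: CF_t = 18.000000, DF = 0.957396, PV = 17.233126
  t = 1.0000: CF_t = 18.000000, DF = 0.916607, PV = 16.498924
  t = 1.5000: CF_t = 18.000000, DF = 0.877556, PV = 15.796002
  t = 2.0000: CF_t = 18.000000, DF = 0.840168, PV = 15.123027
  t = 2.5000: CF_t = 18.000000, DF = 0.804374, PV = 14.478724
  t = 3.0000: CF_t = 18.000000, DF = 0.770104, PV = 13.861871
  t = 3.5000: CF_t = 18.000000, DF = 0.737294, PV = 13.271298
  t = 4.0000: CF_t = 18.000000, DF = 0.705883, PV = 12.705886
  t = 4.5000: CF_t = 18.000000, DF = 0.675809, PV = 12.164563
  t = 5.0000: CF_t = 1018.000000, DF = 0.647017, PV = 658.663102
Price P = sum_t PV_t = 789.796521
Convexity numerator sum_t t*(t + 1/m) * CF_t / (1+y/m)^(m*t + 2):
  t = 0.5000: term = 7.898001
  t = 1.0000: term = 22.684541
  t = 1.5000: term = 43.436171
  t = 2.0000: term = 69.309353
  t = 2.5000: term = 99.534734
  t = 3.0000: term = 133.411802
  t = 3.5000: term = 170.303880
  t = 4.0000: term = 209.633443
  t = 4.5000: term = 250.877744
  t = 5.0000: term = 16602.716036
Convexity = (1/P) * sum = 17609.805704 / 789.796521 = 22.296636


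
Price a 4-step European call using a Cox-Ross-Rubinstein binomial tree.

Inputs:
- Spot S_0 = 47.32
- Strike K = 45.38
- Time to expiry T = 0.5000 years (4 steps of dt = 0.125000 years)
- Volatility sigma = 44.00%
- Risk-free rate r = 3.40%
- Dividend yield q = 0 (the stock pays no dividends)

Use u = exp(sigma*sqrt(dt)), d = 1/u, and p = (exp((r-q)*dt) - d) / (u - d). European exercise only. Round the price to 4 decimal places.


Answer: Price = V(0,0) = 7.0968

Derivation:
dt = T/N = 0.125000
u = exp(sigma*sqrt(dt)) = 1.168316; d = 1/u = 0.855933
p = (exp((r-q)*dt) - d) / (u - d) = 0.474821
Discount per step: exp(-r*dt) = 0.995759
Stock lattice S(k, i) with i counting down-moves:
  k=0: S(0,0) = 47.3200
  k=1: S(1,0) = 55.2847; S(1,1) = 40.5027
  k=2: S(2,0) = 64.5900; S(2,1) = 47.3200; S(2,2) = 34.6676
  k=3: S(3,0) = 75.4616; S(3,1) = 55.2847; S(3,2) = 40.5027; S(3,3) = 29.6731
  k=4: S(4,0) = 88.1630; S(4,1) = 64.5900; S(4,2) = 47.3200; S(4,3) = 34.6676; S(4,4) = 25.3982
Terminal payoffs V(N, i) = max(S_T - K, 0):
  V(4,0) = 42.782968; V(4,1) = 19.210027; V(4,2) = 1.940000; V(4,3) = 0.000000; V(4,4) = 0.000000
Backward induction: V(k, i) = exp(-r*dt) * [p * V(k+1, i) + (1-p) * V(k+1, i+1)].
  V(3,0) = exp(-r*dt) * [p*42.782968 + (1-p)*19.210027] = 30.274025
  V(3,1) = exp(-r*dt) * [p*19.210027 + (1-p)*1.940000] = 10.097174
  V(3,2) = exp(-r*dt) * [p*1.940000 + (1-p)*0.000000] = 0.917247
  V(3,3) = exp(-r*dt) * [p*0.000000 + (1-p)*0.000000] = 0.000000
  V(2,0) = exp(-r*dt) * [p*30.274025 + (1-p)*10.097174] = 19.594123
  V(2,1) = exp(-r*dt) * [p*10.097174 + (1-p)*0.917247] = 5.253697
  V(2,2) = exp(-r*dt) * [p*0.917247 + (1-p)*0.000000] = 0.433681
  V(1,0) = exp(-r*dt) * [p*19.594123 + (1-p)*5.253697] = 12.011680
  V(1,1) = exp(-r*dt) * [p*5.253697 + (1-p)*0.433681] = 2.710783
  V(0,0) = exp(-r*dt) * [p*12.011680 + (1-p)*2.710783] = 7.096822


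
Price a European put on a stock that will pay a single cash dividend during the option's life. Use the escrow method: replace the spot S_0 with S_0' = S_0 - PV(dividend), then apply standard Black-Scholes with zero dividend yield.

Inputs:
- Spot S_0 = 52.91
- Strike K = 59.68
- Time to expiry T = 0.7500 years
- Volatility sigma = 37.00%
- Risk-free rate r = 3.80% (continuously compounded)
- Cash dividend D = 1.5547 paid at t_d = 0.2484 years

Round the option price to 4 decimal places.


Answer: Price = 10.7666

Derivation:
PV(D) = D * exp(-r * t_d) = 1.5547 * 0.99060521 = 1.54009392
S_0' = S_0 - PV(D) = 52.9100 - 1.54009392 = 51.36990608
d1 = (ln(S_0'/K) + (r + sigma^2/2)*T) / (sigma*sqrt(T)) = -0.21879060
d2 = d1 - sigma*sqrt(T) = -0.53922000
exp(-rT) = 0.97190229
N(-d1) = 0.58659341; N(-d2) = 0.70513247
P = K * exp(-rT) * N(-d2) - S_0' * N(-d1) = 59.6800 * 0.97190229 * 0.70513247 - 51.36990608 * 0.58659341 = 10.7666


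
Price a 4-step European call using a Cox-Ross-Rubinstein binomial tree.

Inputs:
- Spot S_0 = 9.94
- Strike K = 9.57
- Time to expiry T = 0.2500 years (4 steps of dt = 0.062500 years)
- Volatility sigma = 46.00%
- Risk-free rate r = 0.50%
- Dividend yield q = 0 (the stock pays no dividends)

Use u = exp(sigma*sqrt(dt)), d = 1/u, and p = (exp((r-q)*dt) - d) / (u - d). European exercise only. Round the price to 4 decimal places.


dt = T/N = 0.062500
u = exp(sigma*sqrt(dt)) = 1.121873; d = 1/u = 0.891366
p = (exp((r-q)*dt) - d) / (u - d) = 0.472638
Discount per step: exp(-r*dt) = 0.999688
Stock lattice S(k, i) with i counting down-moves:
  k=0: S(0,0) = 9.9400
  k=1: S(1,0) = 11.1514; S(1,1) = 8.8602
  k=2: S(2,0) = 12.5105; S(2,1) = 9.9400; S(2,2) = 7.8977
  k=3: S(3,0) = 14.0352; S(3,1) = 11.1514; S(3,2) = 8.8602; S(3,3) = 7.0397
  k=4: S(4,0) = 15.7457; S(4,1) = 12.5105; S(4,2) = 9.9400; S(4,3) = 7.8977; S(4,4) = 6.2750
Terminal payoffs V(N, i) = max(S_T - K, 0):
  V(4,0) = 6.175695; V(4,1) = 2.940484; V(4,2) = 0.370000; V(4,3) = 0.000000; V(4,4) = 0.000000
Backward induction: V(k, i) = exp(-r*dt) * [p * V(k+1, i) + (1-p) * V(k+1, i+1)].
  V(3,0) = exp(-r*dt) * [p*6.175695 + (1-p)*2.940484] = 4.468170
  V(3,1) = exp(-r*dt) * [p*2.940484 + (1-p)*0.370000] = 1.584412
  V(3,2) = exp(-r*dt) * [p*0.370000 + (1-p)*0.000000] = 0.174821
  V(3,3) = exp(-r*dt) * [p*0.000000 + (1-p)*0.000000] = 0.000000
  V(2,0) = exp(-r*dt) * [p*4.468170 + (1-p)*1.584412] = 2.946463
  V(2,1) = exp(-r*dt) * [p*1.584412 + (1-p)*0.174821] = 0.840784
  V(2,2) = exp(-r*dt) * [p*0.174821 + (1-p)*0.000000] = 0.082601
  V(1,0) = exp(-r*dt) * [p*2.946463 + (1-p)*0.840784] = 1.835434
  V(1,1) = exp(-r*dt) * [p*0.840784 + (1-p)*0.082601] = 0.440809
  V(0,0) = exp(-r*dt) * [p*1.835434 + (1-p)*0.440809] = 1.099617

Answer: Price = V(0,0) = 1.0996


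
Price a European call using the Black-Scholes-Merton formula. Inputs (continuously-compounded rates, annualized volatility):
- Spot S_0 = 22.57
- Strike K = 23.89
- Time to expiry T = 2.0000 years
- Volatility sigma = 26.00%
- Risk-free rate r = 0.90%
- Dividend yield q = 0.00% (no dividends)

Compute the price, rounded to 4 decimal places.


d1 = (ln(S/K) + (r - q + 0.5*sigma^2) * T) / (sigma * sqrt(T)) = 0.07822132
d2 = d1 - sigma * sqrt(T) = -0.28947421
exp(-rT) = 0.98216103; exp(-qT) = 1.00000000
C = S_0 * exp(-qT) * N(d1) - K * exp(-rT) * N(d2)
N(d1) = 0.53117400; N(d2) = 0.38610926
C = 22.5700 * 1.00000000 * 0.53117400 - 23.8900 * 0.98216103 * 0.38610926 = 2.9290

Answer: Price = 2.9290


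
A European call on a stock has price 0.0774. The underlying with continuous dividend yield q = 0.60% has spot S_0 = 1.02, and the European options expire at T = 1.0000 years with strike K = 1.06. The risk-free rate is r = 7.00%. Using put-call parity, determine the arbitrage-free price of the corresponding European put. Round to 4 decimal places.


Put-call parity: C - P = S_0 * exp(-qT) - K * exp(-rT).
S_0 * exp(-qT) = 1.0200 * 0.99401796 = 1.01389832
K * exp(-rT) = 1.0600 * 0.93239382 = 0.98833745
P = C - S*exp(-qT) + K*exp(-rT)
P = 0.0774 - 1.01389832 + 0.98833745 = 0.0518

Answer: Put price = 0.0518


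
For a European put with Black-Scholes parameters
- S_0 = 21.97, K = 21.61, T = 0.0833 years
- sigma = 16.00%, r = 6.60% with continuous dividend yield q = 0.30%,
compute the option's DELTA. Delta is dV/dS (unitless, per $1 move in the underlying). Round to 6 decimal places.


d1 = 0.4945096945; d2 = 0.4483309115
phi(d1) = 0.3530278069; exp(-qT) = 0.9997501312; exp(-rT) = 0.9945172852
N(-d1) = 0.3104731307
Delta = -exp(-qT) * N(-d1) = -0.9997501312 * 0.3104731307 = -0.310396

Answer: Delta = -0.310396


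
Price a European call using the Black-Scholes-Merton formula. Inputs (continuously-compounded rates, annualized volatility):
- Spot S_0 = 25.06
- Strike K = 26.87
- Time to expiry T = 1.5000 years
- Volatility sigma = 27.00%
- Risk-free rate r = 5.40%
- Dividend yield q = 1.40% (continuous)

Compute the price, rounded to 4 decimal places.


Answer: Price = 3.1197

Derivation:
d1 = (ln(S/K) + (r - q + 0.5*sigma^2) * T) / (sigma * sqrt(T)) = 0.13589384
d2 = d1 - sigma * sqrt(T) = -0.19478727
exp(-rT) = 0.92219369; exp(-qT) = 0.97921896
C = S_0 * exp(-qT) * N(d1) - K * exp(-rT) * N(d2)
N(d1) = 0.55404740; N(d2) = 0.42277974
C = 25.0600 * 0.97921896 * 0.55404740 - 26.8700 * 0.92219369 * 0.42277974 = 3.1197


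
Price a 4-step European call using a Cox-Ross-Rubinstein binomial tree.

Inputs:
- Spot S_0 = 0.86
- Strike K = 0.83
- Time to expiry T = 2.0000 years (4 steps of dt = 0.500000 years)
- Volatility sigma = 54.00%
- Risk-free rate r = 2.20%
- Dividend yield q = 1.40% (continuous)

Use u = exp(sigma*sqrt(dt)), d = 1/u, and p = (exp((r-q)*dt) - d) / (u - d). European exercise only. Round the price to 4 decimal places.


Answer: Price = V(0,0) = 0.2542

Derivation:
dt = T/N = 0.500000
u = exp(sigma*sqrt(dt)) = 1.464974; d = 1/u = 0.682606
p = (exp((r-q)*dt) - d) / (u - d) = 0.410807
Discount per step: exp(-r*dt) = 0.989060
Stock lattice S(k, i) with i counting down-moves:
  k=0: S(0,0) = 0.8600
  k=1: S(1,0) = 1.2599; S(1,1) = 0.5870
  k=2: S(2,0) = 1.8457; S(2,1) = 0.8600; S(2,2) = 0.4007
  k=3: S(3,0) = 2.7039; S(3,1) = 1.2599; S(3,2) = 0.5870; S(3,3) = 0.2735
  k=4: S(4,0) = 3.9611; S(4,1) = 1.8457; S(4,2) = 0.8600; S(4,3) = 0.4007; S(4,4) = 0.1867
Terminal payoffs V(N, i) = max(S_T - K, 0):
  V(4,0) = 3.131124; V(4,1) = 1.015689; V(4,2) = 0.030000; V(4,3) = 0.000000; V(4,4) = 0.000000
Backward induction: V(k, i) = exp(-r*dt) * [p * V(k+1, i) + (1-p) * V(k+1, i+1)].
  V(3,0) = exp(-r*dt) * [p*3.131124 + (1-p)*1.015689] = 1.864105
  V(3,1) = exp(-r*dt) * [p*1.015689 + (1-p)*0.030000] = 0.430169
  V(3,2) = exp(-r*dt) * [p*0.030000 + (1-p)*0.000000] = 0.012189
  V(3,3) = exp(-r*dt) * [p*0.000000 + (1-p)*0.000000] = 0.000000
  V(2,0) = exp(-r*dt) * [p*1.864105 + (1-p)*0.430169] = 1.008090
  V(2,1) = exp(-r*dt) * [p*0.430169 + (1-p)*0.012189] = 0.181887
  V(2,2) = exp(-r*dt) * [p*0.012189 + (1-p)*0.000000] = 0.004953
  V(1,0) = exp(-r*dt) * [p*1.008090 + (1-p)*0.181887] = 0.515593
  V(1,1) = exp(-r*dt) * [p*0.181887 + (1-p)*0.004953] = 0.076789
  V(0,0) = exp(-r*dt) * [p*0.515593 + (1-p)*0.076789] = 0.254241


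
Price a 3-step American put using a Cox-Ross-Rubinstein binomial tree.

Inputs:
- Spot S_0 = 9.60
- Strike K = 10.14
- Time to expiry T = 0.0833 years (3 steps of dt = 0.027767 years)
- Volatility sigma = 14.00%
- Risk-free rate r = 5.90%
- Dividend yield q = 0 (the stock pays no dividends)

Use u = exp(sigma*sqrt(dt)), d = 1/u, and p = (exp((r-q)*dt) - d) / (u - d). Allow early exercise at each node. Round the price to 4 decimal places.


Answer: Price = V(0,0) = 0.5400

Derivation:
dt = T/N = 0.027767
u = exp(sigma*sqrt(dt)) = 1.023603; d = 1/u = 0.976941
p = (exp((r-q)*dt) - d) / (u - d) = 0.529306
Discount per step: exp(-r*dt) = 0.998363
Stock lattice S(k, i) with i counting down-moves:
  k=0: S(0,0) = 9.6000
  k=1: S(1,0) = 9.8266; S(1,1) = 9.3786
  k=2: S(2,0) = 10.0585; S(2,1) = 9.6000; S(2,2) = 9.1624
  k=3: S(3,0) = 10.2959; S(3,1) = 9.8266; S(3,2) = 9.3786; S(3,3) = 8.9511
Terminal payoffs V(N, i) = max(K - S_T, 0):
  V(3,0) = 0.000000; V(3,1) = 0.313412; V(3,2) = 0.761363; V(3,3) = 1.188894
Backward induction: V(k, i) = exp(-r*dt) * [p * V(k+1, i) + (1-p) * V(k+1, i+1)]; then take max(V_cont, immediate exercise) for American.
  V(2,0) = exp(-r*dt) * [p*0.000000 + (1-p)*0.313412] = 0.147280; exercise = 0.081476; V(2,0) = max -> 0.147280
  V(2,1) = exp(-r*dt) * [p*0.313412 + (1-p)*0.761363] = 0.523402; exercise = 0.540000; V(2,1) = max -> 0.540000
  V(2,2) = exp(-r*dt) * [p*0.761363 + (1-p)*1.188894] = 0.961024; exercise = 0.977622; V(2,2) = max -> 0.977622
  V(1,0) = exp(-r*dt) * [p*0.147280 + (1-p)*0.540000] = 0.331587; exercise = 0.313412; V(1,0) = max -> 0.331587
  V(1,1) = exp(-r*dt) * [p*0.540000 + (1-p)*0.977622] = 0.744765; exercise = 0.761363; V(1,1) = max -> 0.761363
  V(0,0) = exp(-r*dt) * [p*0.331587 + (1-p)*0.761363] = 0.533006; exercise = 0.540000; V(0,0) = max -> 0.540000


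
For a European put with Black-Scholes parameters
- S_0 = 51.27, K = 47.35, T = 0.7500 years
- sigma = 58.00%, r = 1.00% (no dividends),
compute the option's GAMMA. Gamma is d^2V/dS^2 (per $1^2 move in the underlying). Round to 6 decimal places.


d1 = 0.4244300241; d2 = -0.0778647100
phi(d1) = 0.3645801156; exp(-qT) = 1.0000000000; exp(-rT) = 0.9925280548
Gamma = exp(-qT) * phi(d1) / (S * sigma * sqrt(T)) = 1.0000000000 * 0.3645801156 / (51.2700 * 0.5800 * 0.8660254038) = 0.014157

Answer: Gamma = 0.014157


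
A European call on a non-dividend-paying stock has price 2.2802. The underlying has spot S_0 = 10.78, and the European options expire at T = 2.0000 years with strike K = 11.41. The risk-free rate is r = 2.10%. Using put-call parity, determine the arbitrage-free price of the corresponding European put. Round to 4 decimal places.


Put-call parity: C - P = S_0 * exp(-qT) - K * exp(-rT).
S_0 * exp(-qT) = 10.7800 * 1.00000000 = 10.78000000
K * exp(-rT) = 11.4100 * 0.95886978 = 10.94070420
P = C - S*exp(-qT) + K*exp(-rT)
P = 2.2802 - 10.78000000 + 10.94070420 = 2.4409

Answer: Put price = 2.4409


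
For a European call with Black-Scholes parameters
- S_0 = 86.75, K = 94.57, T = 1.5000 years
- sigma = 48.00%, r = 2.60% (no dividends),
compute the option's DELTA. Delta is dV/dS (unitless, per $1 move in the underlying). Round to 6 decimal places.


d1 = 0.2134630253; d2 = -0.3744145130
phi(d1) = 0.3899558448; exp(-qT) = 1.0000000000; exp(-rT) = 0.9617507091
N(d1) = 0.5845170870
Delta = exp(-qT) * N(d1) = 1.0000000000 * 0.5845170870 = 0.584517

Answer: Delta = 0.584517


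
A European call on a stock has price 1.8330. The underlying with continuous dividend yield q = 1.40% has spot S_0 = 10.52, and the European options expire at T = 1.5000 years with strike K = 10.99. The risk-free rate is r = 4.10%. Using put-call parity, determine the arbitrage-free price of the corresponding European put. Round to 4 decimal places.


Put-call parity: C - P = S_0 * exp(-qT) - K * exp(-rT).
S_0 * exp(-qT) = 10.5200 * 0.97921896 = 10.30138351
K * exp(-rT) = 10.9900 * 0.94035295 = 10.33447887
P = C - S*exp(-qT) + K*exp(-rT)
P = 1.8330 - 10.30138351 + 10.33447887 = 1.8661

Answer: Put price = 1.8661


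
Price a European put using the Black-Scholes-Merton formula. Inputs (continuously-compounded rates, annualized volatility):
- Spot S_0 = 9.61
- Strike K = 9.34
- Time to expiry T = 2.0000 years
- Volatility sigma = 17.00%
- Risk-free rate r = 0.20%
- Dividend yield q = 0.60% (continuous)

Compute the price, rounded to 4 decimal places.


d1 = (ln(S/K) + (r - q + 0.5*sigma^2) * T) / (sigma * sqrt(T)) = 0.20546847
d2 = d1 - sigma * sqrt(T) = -0.03494783
exp(-rT) = 0.99600799; exp(-qT) = 0.98807171
P = K * exp(-rT) * N(-d2) - S_0 * exp(-qT) * N(-d1)
N(-d1) = 0.41860306; N(-d2) = 0.51393933
P = 9.3400 * 0.99600799 * 0.51393933 - 9.6100 * 0.98807171 * 0.41860306 = 0.8062

Answer: Price = 0.8062


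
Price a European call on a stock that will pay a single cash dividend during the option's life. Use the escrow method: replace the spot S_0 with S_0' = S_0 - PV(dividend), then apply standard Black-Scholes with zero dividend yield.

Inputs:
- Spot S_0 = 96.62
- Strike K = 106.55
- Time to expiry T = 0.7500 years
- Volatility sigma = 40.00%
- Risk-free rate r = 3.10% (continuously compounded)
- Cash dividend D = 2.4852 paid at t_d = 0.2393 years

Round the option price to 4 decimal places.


Answer: Price = 9.2196

Derivation:
PV(D) = D * exp(-r * t_d) = 2.4852 * 0.99260915 = 2.46683225
S_0' = S_0 - PV(D) = 96.6200 - 2.46683225 = 94.15316775
d1 = (ln(S_0'/K) + (r + sigma^2/2)*T) / (sigma*sqrt(T)) = -0.11674443
d2 = d1 - sigma*sqrt(T) = -0.46315460
exp(-rT) = 0.97701820
N(d1) = 0.45353129; N(d2) = 0.32162678
C = S_0' * N(d1) - K * exp(-rT) * N(d2) = 94.15316775 * 0.45353129 - 106.5500 * 0.97701820 * 0.32162678 = 9.2196
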